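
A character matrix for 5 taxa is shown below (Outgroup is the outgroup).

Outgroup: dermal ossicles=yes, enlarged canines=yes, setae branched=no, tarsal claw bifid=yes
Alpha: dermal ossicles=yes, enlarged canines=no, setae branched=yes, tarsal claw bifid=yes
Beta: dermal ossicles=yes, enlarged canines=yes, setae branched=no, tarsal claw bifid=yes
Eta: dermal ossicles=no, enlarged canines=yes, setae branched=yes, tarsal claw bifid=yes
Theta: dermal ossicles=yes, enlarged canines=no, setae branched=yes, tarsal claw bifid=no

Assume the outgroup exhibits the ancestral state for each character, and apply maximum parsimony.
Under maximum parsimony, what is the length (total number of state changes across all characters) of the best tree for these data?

Character polarity is set by the outgroup: the derived state is whichever differs from the outgroup's state, so for dermal ossicles, enlarged canines, tarsal claw bifid the derived state is 'no', and for the remaining characters it is 'yes'.
dermal ossicles (derived state 'no') is unique to Eta (autapomorphy; uninformative for grouping).
enlarged canines: derived state 'no' in Alpha and Theta only — synapomorphy for {Alpha, Theta}.
setae branched (derived state 'yes') is shared by Alpha, Eta, and Theta — a synapomorphy uniting that clade.
tarsal claw bifid: derived state 'no' in Theta only — an autapomorphy, so it tells us nothing about relationships among taxa.
Most parsimonious ingroup topology: (((Alpha,Theta),Eta),Beta).
Changes per character on this tree: dermal ossicles: 1; enlarged canines: 1; setae branched: 1; tarsal claw bifid: 1.
Total = 4.

4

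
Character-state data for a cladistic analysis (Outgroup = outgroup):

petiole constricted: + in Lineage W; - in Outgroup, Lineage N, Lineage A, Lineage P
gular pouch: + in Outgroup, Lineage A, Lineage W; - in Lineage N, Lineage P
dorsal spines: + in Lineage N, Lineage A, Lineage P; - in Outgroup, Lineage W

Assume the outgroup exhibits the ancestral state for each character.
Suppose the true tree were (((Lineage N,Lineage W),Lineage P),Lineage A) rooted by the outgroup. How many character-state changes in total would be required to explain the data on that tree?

5

Map each character onto (((Lineage N,Lineage W),Lineage P),Lineage A) (rooted by Outgroup) and count the minimum state changes it requires (Fitch parsimony):
petiole constricted: 1; gular pouch: 2; dorsal spines: 2.
Total tree length = 5.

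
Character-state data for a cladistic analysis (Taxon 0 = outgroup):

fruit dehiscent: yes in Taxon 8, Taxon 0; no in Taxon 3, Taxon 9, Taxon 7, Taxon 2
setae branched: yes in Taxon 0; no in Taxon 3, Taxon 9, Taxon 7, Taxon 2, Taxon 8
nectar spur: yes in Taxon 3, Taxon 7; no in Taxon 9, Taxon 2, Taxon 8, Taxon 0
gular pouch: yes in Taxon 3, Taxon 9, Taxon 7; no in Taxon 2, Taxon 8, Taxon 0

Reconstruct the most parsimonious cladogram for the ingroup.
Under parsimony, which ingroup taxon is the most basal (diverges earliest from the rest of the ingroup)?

Character polarity is set by the outgroup: the derived state is whichever differs from the outgroup's state, so for fruit dehiscent, setae branched the derived state is 'no', and for the remaining characters it is 'yes'.
fruit dehiscent: derived state 'no' in Taxon 2, Taxon 3, Taxon 7, and Taxon 9 only — synapomorphy for {Taxon 2, Taxon 3, Taxon 7, Taxon 9}.
setae branched (derived state 'no') is shared by all ingroup taxa — unites the whole ingroup.
nectar spur (derived state 'yes') is shared by Taxon 3 and Taxon 7 — a synapomorphy uniting that clade.
gular pouch: derived state 'yes' in Taxon 3, Taxon 7, and Taxon 9 only — synapomorphy for {Taxon 3, Taxon 7, Taxon 9}.
Most parsimonious ingroup topology: (((Taxon 9,(Taxon 7,Taxon 3)),Taxon 2),Taxon 8).
Taxon 8 is sister to the clade containing all other ingroup taxa, so it is the earliest-diverging (most basal) ingroup lineage.

Taxon 8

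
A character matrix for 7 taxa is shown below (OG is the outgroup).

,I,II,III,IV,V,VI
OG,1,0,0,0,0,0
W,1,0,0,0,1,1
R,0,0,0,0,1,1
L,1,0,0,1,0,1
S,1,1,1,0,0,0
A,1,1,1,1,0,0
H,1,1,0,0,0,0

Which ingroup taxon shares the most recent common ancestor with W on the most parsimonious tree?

Character polarity is set by the outgroup: the derived state is whichever differs from the outgroup's state, so for I the derived state is '0', and for the remaining characters it is '1'.
I (derived state '0') is unique to R (autapomorphy; uninformative for grouping).
II: derived state '1' in A, H, and S only — synapomorphy for {A, H, S}.
III: derived state '1' in A and S only — synapomorphy for {A, S}.
IV groups A and L, which is incompatible with the clades supported by the remaining characters; treating it as convergent (homoplasy) costs fewer steps than any alternative tree.
V: derived state '1' in R and W only — synapomorphy for {R, W}.
VI (derived state '1') is shared by L, R, and W — a synapomorphy uniting that clade.
Most parsimonious ingroup topology: (((W,R),L),((S,A),H)).
W and R form a cherry on this tree, so they are sister taxa.

R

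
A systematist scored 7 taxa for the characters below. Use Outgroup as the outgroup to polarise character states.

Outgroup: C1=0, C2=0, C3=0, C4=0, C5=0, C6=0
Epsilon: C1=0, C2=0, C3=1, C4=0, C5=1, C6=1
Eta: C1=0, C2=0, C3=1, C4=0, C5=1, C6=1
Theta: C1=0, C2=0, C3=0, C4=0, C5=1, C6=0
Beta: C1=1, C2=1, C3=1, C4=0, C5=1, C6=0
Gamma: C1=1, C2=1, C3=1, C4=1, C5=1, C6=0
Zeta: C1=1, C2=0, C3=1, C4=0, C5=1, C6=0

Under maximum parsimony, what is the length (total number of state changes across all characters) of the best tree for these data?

The outgroup has state '0' for every character, so '1' is the derived state throughout.
C1: derived state '1' in Beta, Gamma, and Zeta only — synapomorphy for {Beta, Gamma, Zeta}.
C2 (derived state '1') is shared by Beta and Gamma — a synapomorphy uniting that clade.
C3: derived state '1' in Beta, Epsilon, Eta, Gamma, and Zeta only — synapomorphy for {Beta, Epsilon, Eta, Gamma, Zeta}.
C4: derived state '1' in Gamma only — an autapomorphy, so it tells us nothing about relationships among taxa.
C5 (derived state '1') is shared by all ingroup taxa — unites the whole ingroup.
C6: derived state '1' in Epsilon and Eta only — synapomorphy for {Epsilon, Eta}.
Most parsimonious ingroup topology: (((Epsilon,Eta),((Beta,Gamma),Zeta)),Theta).
Changes per character on this tree: C1: 1; C2: 1; C3: 1; C4: 1; C5: 1; C6: 1.
Total = 6.

6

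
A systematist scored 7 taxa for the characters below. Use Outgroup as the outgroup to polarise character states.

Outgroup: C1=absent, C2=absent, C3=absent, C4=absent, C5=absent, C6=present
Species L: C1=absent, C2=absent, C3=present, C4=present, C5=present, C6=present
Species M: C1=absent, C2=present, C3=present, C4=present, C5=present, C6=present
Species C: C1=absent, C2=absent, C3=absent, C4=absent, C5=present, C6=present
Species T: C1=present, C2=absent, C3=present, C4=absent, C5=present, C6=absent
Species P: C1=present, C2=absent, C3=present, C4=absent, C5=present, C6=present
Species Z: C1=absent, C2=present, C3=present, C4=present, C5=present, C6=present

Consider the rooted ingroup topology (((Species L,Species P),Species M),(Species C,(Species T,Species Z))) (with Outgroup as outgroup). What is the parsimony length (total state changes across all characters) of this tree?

Map each character onto (((Species L,Species P),Species M),(Species C,(Species T,Species Z))) (rooted by Outgroup) and count the minimum state changes it requires (Fitch parsimony):
C1: 2; C2: 2; C3: 2; C4: 3; C5: 1; C6: 1.
Total tree length = 11.

11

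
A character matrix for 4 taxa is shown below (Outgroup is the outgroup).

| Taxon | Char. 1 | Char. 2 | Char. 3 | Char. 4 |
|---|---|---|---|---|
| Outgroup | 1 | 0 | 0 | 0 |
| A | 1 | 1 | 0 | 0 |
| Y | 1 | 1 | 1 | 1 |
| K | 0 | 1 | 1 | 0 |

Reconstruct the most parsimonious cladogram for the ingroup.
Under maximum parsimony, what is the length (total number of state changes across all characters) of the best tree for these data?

4

Character polarity is set by the outgroup: the derived state is whichever differs from the outgroup's state, so for Char. 1 the derived state is '0', and for the remaining characters it is '1'.
Char. 1 (derived state '0') is unique to K (autapomorphy; uninformative for grouping).
Char. 2 (derived state '1') is shared by all ingroup taxa — unites the whole ingroup.
Char. 3 (derived state '1') is shared by K and Y — a synapomorphy uniting that clade.
Char. 4: derived state '1' in Y only — an autapomorphy, so it tells us nothing about relationships among taxa.
Most parsimonious ingroup topology: (A,(Y,K)).
Changes per character on this tree: Char. 1: 1; Char. 2: 1; Char. 3: 1; Char. 4: 1.
Total = 4.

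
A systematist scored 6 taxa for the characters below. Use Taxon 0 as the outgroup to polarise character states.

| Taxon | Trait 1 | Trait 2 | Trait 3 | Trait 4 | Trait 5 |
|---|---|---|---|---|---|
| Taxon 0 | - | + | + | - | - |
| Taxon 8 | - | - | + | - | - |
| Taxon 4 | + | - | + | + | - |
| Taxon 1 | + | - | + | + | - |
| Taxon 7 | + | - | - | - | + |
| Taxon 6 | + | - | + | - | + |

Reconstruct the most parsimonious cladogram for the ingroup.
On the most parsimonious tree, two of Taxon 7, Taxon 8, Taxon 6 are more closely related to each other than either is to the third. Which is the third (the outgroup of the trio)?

Character polarity is set by the outgroup: the derived state is whichever differs from the outgroup's state, so for Trait 2, Trait 3 the derived state is '-', and for the remaining characters it is '+'.
Only Taxon 1, Taxon 4, Taxon 6, and Taxon 7 show the derived state '+' for Trait 1, supporting them as a clade.
Trait 2 (derived state '-') is shared by all ingroup taxa — unites the whole ingroup.
Trait 3 (derived state '-') is unique to Taxon 7 (autapomorphy; uninformative for grouping).
Trait 4: derived state '+' in Taxon 1 and Taxon 4 only — synapomorphy for {Taxon 1, Taxon 4}.
Trait 5: derived state '+' in Taxon 6 and Taxon 7 only — synapomorphy for {Taxon 6, Taxon 7}.
Most parsimonious ingroup topology: (Taxon 8,((Taxon 4,Taxon 1),(Taxon 7,Taxon 6))).
Taxon 6 and Taxon 7 share a more recent common ancestor with each other than either does with Taxon 8, so Taxon 8 is the least closely related of the three.

Taxon 8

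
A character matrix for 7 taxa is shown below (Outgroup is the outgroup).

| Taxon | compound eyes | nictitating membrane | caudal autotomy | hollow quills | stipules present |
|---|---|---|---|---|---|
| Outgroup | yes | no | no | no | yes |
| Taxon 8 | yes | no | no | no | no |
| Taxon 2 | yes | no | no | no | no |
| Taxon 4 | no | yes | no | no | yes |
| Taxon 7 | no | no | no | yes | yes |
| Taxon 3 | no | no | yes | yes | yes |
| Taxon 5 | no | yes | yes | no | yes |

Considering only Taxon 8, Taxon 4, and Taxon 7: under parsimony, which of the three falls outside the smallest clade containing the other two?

Taxon 8

Character polarity is set by the outgroup: the derived state is whichever differs from the outgroup's state, so for compound eyes, stipules present the derived state is 'no', and for the remaining characters it is 'yes'.
Only Taxon 3, Taxon 4, Taxon 5, and Taxon 7 show the derived state 'no' for compound eyes, supporting them as a clade.
nictitating membrane: derived state 'yes' in Taxon 4 and Taxon 5 only — synapomorphy for {Taxon 4, Taxon 5}.
caudal autotomy groups Taxon 3 and Taxon 5, which is incompatible with the clades supported by the remaining characters; treating it as convergent (homoplasy) costs fewer steps than any alternative tree.
Only Taxon 3 and Taxon 7 show the derived state 'yes' for hollow quills, supporting them as a clade.
stipules present: derived state 'no' in Taxon 2 and Taxon 8 only — synapomorphy for {Taxon 2, Taxon 8}.
Most parsimonious ingroup topology: ((Taxon 8,Taxon 2),((Taxon 4,Taxon 5),(Taxon 7,Taxon 3))).
Taxon 7 and Taxon 4 share a more recent common ancestor with each other than either does with Taxon 8, so Taxon 8 is the least closely related of the three.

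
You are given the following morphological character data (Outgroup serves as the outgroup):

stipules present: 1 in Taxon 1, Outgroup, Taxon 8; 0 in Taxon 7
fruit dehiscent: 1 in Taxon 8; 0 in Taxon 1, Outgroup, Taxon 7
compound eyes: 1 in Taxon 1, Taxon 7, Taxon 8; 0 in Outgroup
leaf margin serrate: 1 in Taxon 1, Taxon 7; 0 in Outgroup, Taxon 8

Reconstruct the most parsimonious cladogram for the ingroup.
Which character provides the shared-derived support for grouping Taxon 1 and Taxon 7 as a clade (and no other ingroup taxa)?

Character polarity is set by the outgroup: the derived state is whichever differs from the outgroup's state, so for stipules present the derived state is '0', and for the remaining characters it is '1'.
stipules present (derived state '0') is unique to Taxon 7 (autapomorphy; uninformative for grouping).
fruit dehiscent: derived state '1' in Taxon 8 only — an autapomorphy, so it tells us nothing about relationships among taxa.
All ingroup taxa share the derived state '1' for compound eyes; it defines the ingroup but does not resolve relationships within it.
Only Taxon 1 and Taxon 7 show the derived state '1' for leaf margin serrate, supporting them as a clade.
Most parsimonious ingroup topology: ((Taxon 7,Taxon 1),Taxon 8).
The clade {Taxon 1, Taxon 7} is supported by leaf margin serrate: its derived state '1' occurs in exactly those taxa and in no other taxon (including the outgroup).

leaf margin serrate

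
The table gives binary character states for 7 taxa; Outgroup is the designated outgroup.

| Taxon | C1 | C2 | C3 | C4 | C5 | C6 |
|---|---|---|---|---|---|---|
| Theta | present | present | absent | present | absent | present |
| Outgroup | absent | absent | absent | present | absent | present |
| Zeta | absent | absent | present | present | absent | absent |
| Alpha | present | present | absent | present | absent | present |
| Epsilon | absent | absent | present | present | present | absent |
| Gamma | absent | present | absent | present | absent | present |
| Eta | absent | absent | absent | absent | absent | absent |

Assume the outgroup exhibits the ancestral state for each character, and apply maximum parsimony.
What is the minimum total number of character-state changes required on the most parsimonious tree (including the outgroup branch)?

6

Character polarity is set by the outgroup: the derived state is whichever differs from the outgroup's state, so for C4, C6 the derived state is 'absent', and for the remaining characters it is 'present'.
C1 (derived state 'present') is shared by Alpha and Theta — a synapomorphy uniting that clade.
Only Alpha, Gamma, and Theta show the derived state 'present' for C2, supporting them as a clade.
C3 (derived state 'present') is shared by Epsilon and Zeta — a synapomorphy uniting that clade.
C4: derived state 'absent' in Eta only — an autapomorphy, so it tells us nothing about relationships among taxa.
C5 (derived state 'present') is unique to Epsilon (autapomorphy; uninformative for grouping).
C6: derived state 'absent' in Epsilon, Eta, and Zeta only — synapomorphy for {Epsilon, Eta, Zeta}.
Most parsimonious ingroup topology: ((Eta,(Epsilon,Zeta)),((Theta,Alpha),Gamma)).
Changes per character on this tree: C1: 1; C2: 1; C3: 1; C4: 1; C5: 1; C6: 1.
Total = 6.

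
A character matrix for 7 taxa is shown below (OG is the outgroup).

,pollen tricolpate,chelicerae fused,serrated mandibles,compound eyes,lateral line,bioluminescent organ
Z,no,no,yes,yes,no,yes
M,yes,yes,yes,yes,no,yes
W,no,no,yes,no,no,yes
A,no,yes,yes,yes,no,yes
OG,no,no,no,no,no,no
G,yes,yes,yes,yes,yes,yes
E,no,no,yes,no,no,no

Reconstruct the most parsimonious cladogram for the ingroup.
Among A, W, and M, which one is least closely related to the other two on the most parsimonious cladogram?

W

The outgroup has state 'no' for every character, so 'yes' is the derived state throughout.
pollen tricolpate (derived state 'yes') is shared by G and M — a synapomorphy uniting that clade.
chelicerae fused: derived state 'yes' in A, G, and M only — synapomorphy for {A, G, M}.
All ingroup taxa share the derived state 'yes' for serrated mandibles; it defines the ingroup but does not resolve relationships within it.
compound eyes (derived state 'yes') is shared by A, G, M, and Z — a synapomorphy uniting that clade.
lateral line: derived state 'yes' in G only — an autapomorphy, so it tells us nothing about relationships among taxa.
bioluminescent organ: derived state 'yes' in A, G, M, W, and Z only — synapomorphy for {A, G, M, W, Z}.
Most parsimonious ingroup topology: (E,(W,(Z,((G,M),A)))).
M and A share a more recent common ancestor with each other than either does with W, so W is the least closely related of the three.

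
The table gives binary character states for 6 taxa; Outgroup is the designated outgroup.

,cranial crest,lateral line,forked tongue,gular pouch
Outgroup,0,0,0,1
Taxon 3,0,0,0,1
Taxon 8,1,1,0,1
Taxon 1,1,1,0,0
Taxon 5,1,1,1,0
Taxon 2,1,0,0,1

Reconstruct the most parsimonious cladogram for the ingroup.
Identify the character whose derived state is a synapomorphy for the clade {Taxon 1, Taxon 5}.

Character polarity is set by the outgroup: the derived state is whichever differs from the outgroup's state, so for gular pouch the derived state is '0', and for the remaining characters it is '1'.
Only Taxon 1, Taxon 2, Taxon 5, and Taxon 8 show the derived state '1' for cranial crest, supporting them as a clade.
lateral line (derived state '1') is shared by Taxon 1, Taxon 5, and Taxon 8 — a synapomorphy uniting that clade.
forked tongue: derived state '1' in Taxon 5 only — an autapomorphy, so it tells us nothing about relationships among taxa.
gular pouch (derived state '0') is shared by Taxon 1 and Taxon 5 — a synapomorphy uniting that clade.
Most parsimonious ingroup topology: (Taxon 3,((Taxon 8,(Taxon 1,Taxon 5)),Taxon 2)).
The clade {Taxon 1, Taxon 5} is supported by gular pouch: its derived state '0' occurs in exactly those taxa and in no other taxon (including the outgroup).

gular pouch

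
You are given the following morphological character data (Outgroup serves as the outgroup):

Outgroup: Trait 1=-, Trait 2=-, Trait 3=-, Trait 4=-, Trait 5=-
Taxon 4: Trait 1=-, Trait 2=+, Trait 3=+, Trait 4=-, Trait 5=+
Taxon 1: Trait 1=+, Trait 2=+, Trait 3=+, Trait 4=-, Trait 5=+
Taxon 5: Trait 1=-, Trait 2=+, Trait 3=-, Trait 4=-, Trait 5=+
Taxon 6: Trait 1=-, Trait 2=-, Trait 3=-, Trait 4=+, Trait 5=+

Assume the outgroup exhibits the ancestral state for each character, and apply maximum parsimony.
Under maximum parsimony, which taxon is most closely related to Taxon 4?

The outgroup has state '-' for every character, so '+' is the derived state throughout.
Trait 1 (derived state '+') is unique to Taxon 1 (autapomorphy; uninformative for grouping).
Trait 2: derived state '+' in Taxon 1, Taxon 4, and Taxon 5 only — synapomorphy for {Taxon 1, Taxon 4, Taxon 5}.
Only Taxon 1 and Taxon 4 show the derived state '+' for Trait 3, supporting them as a clade.
Trait 4 (derived state '+') is unique to Taxon 6 (autapomorphy; uninformative for grouping).
All ingroup taxa share the derived state '+' for Trait 5; it defines the ingroup but does not resolve relationships within it.
Most parsimonious ingroup topology: (((Taxon 4,Taxon 1),Taxon 5),Taxon 6).
Taxon 4 and Taxon 1 form a cherry on this tree, so they are sister taxa.

Taxon 1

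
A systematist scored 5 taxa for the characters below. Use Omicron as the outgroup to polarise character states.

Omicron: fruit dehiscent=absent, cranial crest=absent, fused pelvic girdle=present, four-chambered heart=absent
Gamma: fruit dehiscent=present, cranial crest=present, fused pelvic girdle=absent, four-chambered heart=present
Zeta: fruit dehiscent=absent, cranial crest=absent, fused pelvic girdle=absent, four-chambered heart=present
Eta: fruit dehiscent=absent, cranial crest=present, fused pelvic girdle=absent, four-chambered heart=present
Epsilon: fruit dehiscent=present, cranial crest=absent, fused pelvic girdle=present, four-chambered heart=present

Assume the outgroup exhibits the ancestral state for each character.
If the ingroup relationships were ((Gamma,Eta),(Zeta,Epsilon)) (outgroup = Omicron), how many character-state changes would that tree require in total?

6

Map each character onto ((Gamma,Eta),(Zeta,Epsilon)) (rooted by Omicron) and count the minimum state changes it requires (Fitch parsimony):
fruit dehiscent: 2; cranial crest: 1; fused pelvic girdle: 2; four-chambered heart: 1.
Total tree length = 6.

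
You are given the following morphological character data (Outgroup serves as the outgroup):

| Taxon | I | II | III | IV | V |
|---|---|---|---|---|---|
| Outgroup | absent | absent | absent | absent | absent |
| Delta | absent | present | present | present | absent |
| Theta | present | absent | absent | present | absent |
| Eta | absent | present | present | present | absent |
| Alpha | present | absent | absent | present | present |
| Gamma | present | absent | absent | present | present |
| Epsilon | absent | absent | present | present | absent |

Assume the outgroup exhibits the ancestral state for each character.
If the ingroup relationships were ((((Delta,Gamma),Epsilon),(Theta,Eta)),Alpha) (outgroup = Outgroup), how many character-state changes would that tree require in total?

Map each character onto ((((Delta,Gamma),Epsilon),(Theta,Eta)),Alpha) (rooted by Outgroup) and count the minimum state changes it requires (Fitch parsimony):
I: 3; II: 2; III: 3; IV: 1; V: 2.
Total tree length = 11.

11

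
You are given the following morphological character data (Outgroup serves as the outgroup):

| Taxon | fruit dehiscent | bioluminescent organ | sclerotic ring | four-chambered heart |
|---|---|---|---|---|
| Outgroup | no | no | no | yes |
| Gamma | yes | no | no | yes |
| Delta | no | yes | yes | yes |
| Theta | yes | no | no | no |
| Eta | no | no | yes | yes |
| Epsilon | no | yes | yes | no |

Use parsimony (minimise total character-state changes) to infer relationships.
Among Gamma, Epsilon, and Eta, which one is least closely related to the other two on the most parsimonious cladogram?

Gamma

Character polarity is set by the outgroup: the derived state is whichever differs from the outgroup's state, so for four-chambered heart the derived state is 'no', and for the remaining characters it is 'yes'.
fruit dehiscent: derived state 'yes' in Gamma and Theta only — synapomorphy for {Gamma, Theta}.
bioluminescent organ: derived state 'yes' in Delta and Epsilon only — synapomorphy for {Delta, Epsilon}.
sclerotic ring: derived state 'yes' in Delta, Epsilon, and Eta only — synapomorphy for {Delta, Epsilon, Eta}.
four-chambered heart (state 'no') occurs in Epsilon and Theta but conflicts with the nesting implied by the other characters — most parsimoniously interpreted as homoplasy.
Most parsimonious ingroup topology: ((Gamma,Theta),((Delta,Epsilon),Eta)).
Epsilon and Eta share a more recent common ancestor with each other than either does with Gamma, so Gamma is the least closely related of the three.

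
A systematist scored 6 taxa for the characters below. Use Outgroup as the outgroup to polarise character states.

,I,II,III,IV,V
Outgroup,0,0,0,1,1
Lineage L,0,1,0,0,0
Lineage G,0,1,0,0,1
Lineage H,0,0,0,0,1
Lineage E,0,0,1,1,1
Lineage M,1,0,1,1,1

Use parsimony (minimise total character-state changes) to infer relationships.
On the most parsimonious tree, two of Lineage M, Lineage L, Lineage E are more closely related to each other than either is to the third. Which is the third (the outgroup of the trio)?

Character polarity is set by the outgroup: the derived state is whichever differs from the outgroup's state, so for IV, V the derived state is '0', and for the remaining characters it is '1'.
I: derived state '1' in Lineage M only — an autapomorphy, so it tells us nothing about relationships among taxa.
II: derived state '1' in Lineage G and Lineage L only — synapomorphy for {Lineage G, Lineage L}.
Only Lineage E and Lineage M show the derived state '1' for III, supporting them as a clade.
IV: derived state '0' in Lineage G, Lineage H, and Lineage L only — synapomorphy for {Lineage G, Lineage H, Lineage L}.
V (derived state '0') is unique to Lineage L (autapomorphy; uninformative for grouping).
Most parsimonious ingroup topology: (((Lineage L,Lineage G),Lineage H),(Lineage E,Lineage M)).
Lineage E and Lineage M share a more recent common ancestor with each other than either does with Lineage L, so Lineage L is the least closely related of the three.

Lineage L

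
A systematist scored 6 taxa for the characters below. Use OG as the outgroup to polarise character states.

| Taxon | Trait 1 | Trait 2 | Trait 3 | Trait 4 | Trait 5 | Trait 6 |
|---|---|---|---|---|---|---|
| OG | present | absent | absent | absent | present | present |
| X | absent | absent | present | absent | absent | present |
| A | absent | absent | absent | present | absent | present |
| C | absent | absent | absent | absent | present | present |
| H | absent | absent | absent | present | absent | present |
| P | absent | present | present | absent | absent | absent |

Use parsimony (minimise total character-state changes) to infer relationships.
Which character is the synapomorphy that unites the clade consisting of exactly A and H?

Character polarity is set by the outgroup: the derived state is whichever differs from the outgroup's state, so for Trait 1, Trait 5, Trait 6 the derived state is 'absent', and for the remaining characters it is 'present'.
All ingroup taxa share the derived state 'absent' for Trait 1; it defines the ingroup but does not resolve relationships within it.
Trait 2 (derived state 'present') is unique to P (autapomorphy; uninformative for grouping).
Trait 3: derived state 'present' in P and X only — synapomorphy for {P, X}.
Trait 4: derived state 'present' in A and H only — synapomorphy for {A, H}.
Trait 5: derived state 'absent' in A, H, P, and X only — synapomorphy for {A, H, P, X}.
Trait 6 (derived state 'absent') is unique to P (autapomorphy; uninformative for grouping).
Most parsimonious ingroup topology: (((X,P),(A,H)),C).
The clade {A, H} is supported by Trait 4: its derived state 'present' occurs in exactly those taxa and in no other taxon (including the outgroup).

Trait 4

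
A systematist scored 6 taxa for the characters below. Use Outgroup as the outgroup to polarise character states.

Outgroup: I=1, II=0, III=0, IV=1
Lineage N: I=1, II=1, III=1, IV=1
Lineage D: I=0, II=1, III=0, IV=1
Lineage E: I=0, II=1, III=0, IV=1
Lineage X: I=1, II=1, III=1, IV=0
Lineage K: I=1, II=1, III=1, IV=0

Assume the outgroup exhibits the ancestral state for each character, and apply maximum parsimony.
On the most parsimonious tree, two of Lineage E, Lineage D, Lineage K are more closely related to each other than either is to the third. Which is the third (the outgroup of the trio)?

Lineage K

Character polarity is set by the outgroup: the derived state is whichever differs from the outgroup's state, so for I, IV the derived state is '0', and for the remaining characters it is '1'.
I: derived state '0' in Lineage D and Lineage E only — synapomorphy for {Lineage D, Lineage E}.
All ingroup taxa share the derived state '1' for II; it defines the ingroup but does not resolve relationships within it.
III (derived state '1') is shared by Lineage K, Lineage N, and Lineage X — a synapomorphy uniting that clade.
Only Lineage K and Lineage X show the derived state '0' for IV, supporting them as a clade.
Most parsimonious ingroup topology: ((Lineage N,(Lineage X,Lineage K)),(Lineage D,Lineage E)).
Lineage D and Lineage E share a more recent common ancestor with each other than either does with Lineage K, so Lineage K is the least closely related of the three.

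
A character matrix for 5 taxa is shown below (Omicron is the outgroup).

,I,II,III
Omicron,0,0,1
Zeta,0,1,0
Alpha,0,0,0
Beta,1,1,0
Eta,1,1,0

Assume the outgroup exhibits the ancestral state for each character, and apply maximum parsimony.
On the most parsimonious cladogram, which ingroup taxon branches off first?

Character polarity is set by the outgroup: the derived state is whichever differs from the outgroup's state, so for III the derived state is '0', and for the remaining characters it is '1'.
I: derived state '1' in Beta and Eta only — synapomorphy for {Beta, Eta}.
II: derived state '1' in Beta, Eta, and Zeta only — synapomorphy for {Beta, Eta, Zeta}.
All ingroup taxa share the derived state '0' for III; it defines the ingroup but does not resolve relationships within it.
Most parsimonious ingroup topology: ((Zeta,(Beta,Eta)),Alpha).
Alpha is sister to the clade containing all other ingroup taxa, so it is the earliest-diverging (most basal) ingroup lineage.

Alpha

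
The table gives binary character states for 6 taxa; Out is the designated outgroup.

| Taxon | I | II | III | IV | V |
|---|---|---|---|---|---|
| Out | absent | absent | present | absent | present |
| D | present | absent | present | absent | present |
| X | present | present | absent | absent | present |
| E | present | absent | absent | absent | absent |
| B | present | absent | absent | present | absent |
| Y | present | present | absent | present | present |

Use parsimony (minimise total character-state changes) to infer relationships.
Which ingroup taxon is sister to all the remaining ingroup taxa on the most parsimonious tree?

Character polarity is set by the outgroup: the derived state is whichever differs from the outgroup's state, so for III, V the derived state is 'absent', and for the remaining characters it is 'present'.
All ingroup taxa share the derived state 'present' for I; it defines the ingroup but does not resolve relationships within it.
Only X and Y show the derived state 'present' for II, supporting them as a clade.
III (derived state 'absent') is shared by B, E, X, and Y — a synapomorphy uniting that clade.
IV groups B and Y, which is incompatible with the clades supported by the remaining characters; treating it as convergent (homoplasy) costs fewer steps than any alternative tree.
V (derived state 'absent') is shared by B and E — a synapomorphy uniting that clade.
Most parsimonious ingroup topology: (D,((X,Y),(E,B))).
D is sister to the clade containing all other ingroup taxa, so it is the earliest-diverging (most basal) ingroup lineage.

D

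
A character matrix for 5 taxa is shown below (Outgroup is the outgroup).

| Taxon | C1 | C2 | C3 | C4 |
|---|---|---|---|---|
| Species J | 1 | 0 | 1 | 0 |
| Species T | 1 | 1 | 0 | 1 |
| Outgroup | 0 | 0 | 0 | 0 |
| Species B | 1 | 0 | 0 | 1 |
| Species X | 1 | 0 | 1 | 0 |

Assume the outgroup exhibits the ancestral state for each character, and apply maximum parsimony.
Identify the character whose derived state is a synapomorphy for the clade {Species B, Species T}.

The outgroup has state '0' for every character, so '1' is the derived state throughout.
All ingroup taxa share the derived state '1' for C1; it defines the ingroup but does not resolve relationships within it.
C2: derived state '1' in Species T only — an autapomorphy, so it tells us nothing about relationships among taxa.
C3 (derived state '1') is shared by Species J and Species X — a synapomorphy uniting that clade.
C4: derived state '1' in Species B and Species T only — synapomorphy for {Species B, Species T}.
Most parsimonious ingroup topology: ((Species T,Species B),(Species X,Species J)).
The clade {Species B, Species T} is supported by C4: its derived state '1' occurs in exactly those taxa and in no other taxon (including the outgroup).

C4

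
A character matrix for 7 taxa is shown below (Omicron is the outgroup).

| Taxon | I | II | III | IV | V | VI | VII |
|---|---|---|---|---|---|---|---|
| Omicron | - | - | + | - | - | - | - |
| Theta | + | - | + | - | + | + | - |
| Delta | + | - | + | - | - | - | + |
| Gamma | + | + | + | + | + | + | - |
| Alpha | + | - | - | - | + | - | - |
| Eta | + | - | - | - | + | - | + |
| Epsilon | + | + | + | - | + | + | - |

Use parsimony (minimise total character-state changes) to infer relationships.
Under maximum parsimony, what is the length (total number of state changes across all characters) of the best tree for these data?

Character polarity is set by the outgroup: the derived state is whichever differs from the outgroup's state, so for III the derived state is '-', and for the remaining characters it is '+'.
I (derived state '+') is shared by all ingroup taxa — unites the whole ingroup.
II: derived state '+' in Epsilon and Gamma only — synapomorphy for {Epsilon, Gamma}.
Only Alpha and Eta show the derived state '-' for III, supporting them as a clade.
IV (derived state '+') is unique to Gamma (autapomorphy; uninformative for grouping).
Only Alpha, Epsilon, Eta, Gamma, and Theta show the derived state '+' for V, supporting them as a clade.
VI: derived state '+' in Epsilon, Gamma, and Theta only — synapomorphy for {Epsilon, Gamma, Theta}.
VII (state '+') occurs in Delta and Eta but conflicts with the nesting implied by the other characters — most parsimoniously interpreted as homoplasy.
Most parsimonious ingroup topology: (((Theta,(Gamma,Epsilon)),(Alpha,Eta)),Delta).
Changes per character on this tree: I: 1; II: 1; III: 1; IV: 1; V: 1; VI: 1; VII: 2.
Total = 8.

8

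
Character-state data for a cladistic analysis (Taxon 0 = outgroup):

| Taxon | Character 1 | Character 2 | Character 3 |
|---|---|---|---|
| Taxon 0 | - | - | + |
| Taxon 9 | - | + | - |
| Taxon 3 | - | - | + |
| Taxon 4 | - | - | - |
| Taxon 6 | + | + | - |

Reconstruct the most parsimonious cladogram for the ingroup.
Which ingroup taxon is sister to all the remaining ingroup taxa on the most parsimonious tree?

Taxon 3

Character polarity is set by the outgroup: the derived state is whichever differs from the outgroup's state, so for Character 3 the derived state is '-', and for the remaining characters it is '+'.
Character 1 (derived state '+') is unique to Taxon 6 (autapomorphy; uninformative for grouping).
Only Taxon 6 and Taxon 9 show the derived state '+' for Character 2, supporting them as a clade.
Only Taxon 4, Taxon 6, and Taxon 9 show the derived state '-' for Character 3, supporting them as a clade.
Most parsimonious ingroup topology: (((Taxon 9,Taxon 6),Taxon 4),Taxon 3).
Taxon 3 is sister to the clade containing all other ingroup taxa, so it is the earliest-diverging (most basal) ingroup lineage.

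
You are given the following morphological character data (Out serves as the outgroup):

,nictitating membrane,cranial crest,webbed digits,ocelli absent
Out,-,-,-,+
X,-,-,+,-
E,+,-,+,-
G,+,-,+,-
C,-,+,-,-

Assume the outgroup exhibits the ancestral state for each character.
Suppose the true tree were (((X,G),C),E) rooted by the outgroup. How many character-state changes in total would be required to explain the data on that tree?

6

Map each character onto (((X,G),C),E) (rooted by Out) and count the minimum state changes it requires (Fitch parsimony):
nictitating membrane: 2; cranial crest: 1; webbed digits: 2; ocelli absent: 1.
Total tree length = 6.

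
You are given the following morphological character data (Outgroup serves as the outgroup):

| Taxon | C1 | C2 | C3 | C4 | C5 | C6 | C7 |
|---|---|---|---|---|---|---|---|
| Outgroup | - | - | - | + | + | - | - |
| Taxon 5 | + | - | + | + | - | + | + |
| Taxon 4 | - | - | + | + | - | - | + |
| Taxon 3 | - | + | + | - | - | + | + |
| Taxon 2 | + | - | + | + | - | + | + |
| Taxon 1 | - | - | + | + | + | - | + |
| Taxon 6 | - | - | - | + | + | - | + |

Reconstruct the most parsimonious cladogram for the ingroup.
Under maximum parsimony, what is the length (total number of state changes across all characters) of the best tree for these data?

Character polarity is set by the outgroup: the derived state is whichever differs from the outgroup's state, so for C4, C5 the derived state is '-', and for the remaining characters it is '+'.
Only Taxon 2 and Taxon 5 show the derived state '+' for C1, supporting them as a clade.
C2 (derived state '+') is unique to Taxon 3 (autapomorphy; uninformative for grouping).
Only Taxon 1, Taxon 2, Taxon 3, Taxon 4, and Taxon 5 show the derived state '+' for C3, supporting them as a clade.
C4 (derived state '-') is unique to Taxon 3 (autapomorphy; uninformative for grouping).
C5: derived state '-' in Taxon 2, Taxon 3, Taxon 4, and Taxon 5 only — synapomorphy for {Taxon 2, Taxon 3, Taxon 4, Taxon 5}.
C6 (derived state '+') is shared by Taxon 2, Taxon 3, and Taxon 5 — a synapomorphy uniting that clade.
C7 (derived state '+') is shared by all ingroup taxa — unites the whole ingroup.
Most parsimonious ingroup topology: (((((Taxon 5,Taxon 2),Taxon 3),Taxon 4),Taxon 1),Taxon 6).
Changes per character on this tree: C1: 1; C2: 1; C3: 1; C4: 1; C5: 1; C6: 1; C7: 1.
Total = 7.

7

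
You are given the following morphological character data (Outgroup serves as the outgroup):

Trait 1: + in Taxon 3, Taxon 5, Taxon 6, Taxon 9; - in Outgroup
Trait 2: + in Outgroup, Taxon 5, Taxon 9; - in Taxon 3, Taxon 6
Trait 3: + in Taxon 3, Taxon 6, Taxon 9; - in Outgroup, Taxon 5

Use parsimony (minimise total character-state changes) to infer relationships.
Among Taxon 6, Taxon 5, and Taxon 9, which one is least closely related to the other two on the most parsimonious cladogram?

Taxon 5

Character polarity is set by the outgroup: the derived state is whichever differs from the outgroup's state, so for Trait 2 the derived state is '-', and for the remaining characters it is '+'.
Trait 1 (derived state '+') is shared by all ingroup taxa — unites the whole ingroup.
Trait 2 (derived state '-') is shared by Taxon 3 and Taxon 6 — a synapomorphy uniting that clade.
Only Taxon 3, Taxon 6, and Taxon 9 show the derived state '+' for Trait 3, supporting them as a clade.
Most parsimonious ingroup topology: (((Taxon 3,Taxon 6),Taxon 9),Taxon 5).
Taxon 9 and Taxon 6 share a more recent common ancestor with each other than either does with Taxon 5, so Taxon 5 is the least closely related of the three.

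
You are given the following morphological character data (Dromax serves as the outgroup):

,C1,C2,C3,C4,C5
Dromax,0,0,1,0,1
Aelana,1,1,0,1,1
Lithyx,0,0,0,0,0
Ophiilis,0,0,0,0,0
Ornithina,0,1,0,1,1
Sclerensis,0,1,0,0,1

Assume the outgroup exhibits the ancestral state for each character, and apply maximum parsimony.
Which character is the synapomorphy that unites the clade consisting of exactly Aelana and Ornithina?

C4

Character polarity is set by the outgroup: the derived state is whichever differs from the outgroup's state, so for C3, C5 the derived state is '0', and for the remaining characters it is '1'.
C1: derived state '1' in Aelana only — an autapomorphy, so it tells us nothing about relationships among taxa.
C2 (derived state '1') is shared by Aelana, Ornithina, and Sclerensis — a synapomorphy uniting that clade.
C3 (derived state '0') is shared by all ingroup taxa — unites the whole ingroup.
C4 (derived state '1') is shared by Aelana and Ornithina — a synapomorphy uniting that clade.
Only Lithyx and Ophiilis show the derived state '0' for C5, supporting them as a clade.
Most parsimonious ingroup topology: (((Aelana,Ornithina),Sclerensis),(Lithyx,Ophiilis)).
The clade {Aelana, Ornithina} is supported by C4: its derived state '1' occurs in exactly those taxa and in no other taxon (including the outgroup).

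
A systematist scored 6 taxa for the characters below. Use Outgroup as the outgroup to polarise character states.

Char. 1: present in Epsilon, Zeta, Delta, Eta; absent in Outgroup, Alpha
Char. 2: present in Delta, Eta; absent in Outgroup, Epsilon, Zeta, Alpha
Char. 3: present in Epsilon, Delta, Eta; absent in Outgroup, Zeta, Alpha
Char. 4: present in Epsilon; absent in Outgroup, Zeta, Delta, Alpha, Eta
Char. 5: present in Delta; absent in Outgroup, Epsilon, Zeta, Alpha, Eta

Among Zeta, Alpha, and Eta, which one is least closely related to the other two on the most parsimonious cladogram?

The outgroup has state 'absent' for every character, so 'present' is the derived state throughout.
Char. 1 (derived state 'present') is shared by Delta, Epsilon, Eta, and Zeta — a synapomorphy uniting that clade.
Only Delta and Eta show the derived state 'present' for Char. 2, supporting them as a clade.
Char. 3 (derived state 'present') is shared by Delta, Epsilon, and Eta — a synapomorphy uniting that clade.
Char. 4: derived state 'present' in Epsilon only — an autapomorphy, so it tells us nothing about relationships among taxa.
Char. 5 (derived state 'present') is unique to Delta (autapomorphy; uninformative for grouping).
Most parsimonious ingroup topology: (((Epsilon,(Delta,Eta)),Zeta),Alpha).
Zeta and Eta share a more recent common ancestor with each other than either does with Alpha, so Alpha is the least closely related of the three.

Alpha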